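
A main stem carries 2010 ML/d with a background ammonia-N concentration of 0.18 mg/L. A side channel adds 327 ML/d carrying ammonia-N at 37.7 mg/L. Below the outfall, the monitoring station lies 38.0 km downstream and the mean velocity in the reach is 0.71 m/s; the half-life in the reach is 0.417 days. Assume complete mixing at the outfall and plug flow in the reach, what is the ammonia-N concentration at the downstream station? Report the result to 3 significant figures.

1.94 mg/L

Flow-weighted average: C = (2010·0.1800 + 327.0·37.70) / 2337 = 12690/2337 = 5.430 mg/L.
Travel time t = 38.0·1000 / 0.71 = 53520 s = 14.87 h.
Half-life 0.417 d → k = ln 2 / 0.417 = 1.662 d⁻¹.
After decay, C = 5.430 × e^(−kt) = 5.430 × 0.3571 = 1.939 mg/L.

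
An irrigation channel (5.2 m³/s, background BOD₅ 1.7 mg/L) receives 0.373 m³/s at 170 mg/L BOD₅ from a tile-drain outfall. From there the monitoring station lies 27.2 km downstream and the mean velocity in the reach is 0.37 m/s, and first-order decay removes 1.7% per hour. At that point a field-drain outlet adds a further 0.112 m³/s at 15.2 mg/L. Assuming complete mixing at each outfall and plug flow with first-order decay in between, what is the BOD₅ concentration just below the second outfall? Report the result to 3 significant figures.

After mixing, C = (5.200·1.700 + 0.3730·170.0) / 5.573 = 72.25/5.573 = 12.96 mg/L; combined flow 5.573 m³/s.
Travel time t = 27.2·1000 / 0.37 = 73510 s = 20.42 h.
1.7%/h lost → k = −ln(1 − 0.017) = 0.01715 h⁻¹.
Decay over the reach: 12.96·exp(−kt) = 12.96·0.7046 = 9.135 mg/L.
Second outfall: C = (5.573·9.135 + 0.1120·15.20)/5.685 = 9.254 mg/L.

9.25 mg/L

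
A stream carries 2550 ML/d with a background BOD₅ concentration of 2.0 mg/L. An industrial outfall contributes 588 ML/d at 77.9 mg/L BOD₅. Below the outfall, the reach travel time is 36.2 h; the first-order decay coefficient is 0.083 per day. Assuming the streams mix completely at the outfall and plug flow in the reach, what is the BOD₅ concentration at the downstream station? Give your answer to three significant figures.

14.3 mg/L

Mixed concentration C = ΣQC/ΣQ = (2550·2.000 + 588.0·77.90) / 3138 = 50910/3138 = 16.22 mg/L.
Applying C = C₀e^(−kt): 16.22 × 0.8823 = 14.31 mg/L.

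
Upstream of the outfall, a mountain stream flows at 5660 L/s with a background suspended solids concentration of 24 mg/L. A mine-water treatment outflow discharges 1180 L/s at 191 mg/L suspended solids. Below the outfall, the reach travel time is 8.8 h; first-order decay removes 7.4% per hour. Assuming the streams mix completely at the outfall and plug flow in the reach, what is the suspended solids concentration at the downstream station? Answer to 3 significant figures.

26.8 mg/L

Conservation of mass: C = (5660·24.00 + 1180·191.0) / 6840 = 361200/6840 = 52.81 mg/L.
7.4%/h lost → k = −ln(1 − 0.074) = 0.07688 h⁻¹.
First-order decay: C = 52.81·exp(−k·t) = 52.81·0.5084 = 26.85 mg/L.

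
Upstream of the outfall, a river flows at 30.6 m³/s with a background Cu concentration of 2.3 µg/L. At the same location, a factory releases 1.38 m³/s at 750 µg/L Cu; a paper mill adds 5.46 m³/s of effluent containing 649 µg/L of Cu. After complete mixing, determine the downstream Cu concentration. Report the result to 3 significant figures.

Conservation of mass: C = (30.60·2.300 + 1.380·750.0 + 5.460·649.0) / 37.44 = 4649/37.44 = 124.2 µg/L.

124 µg/L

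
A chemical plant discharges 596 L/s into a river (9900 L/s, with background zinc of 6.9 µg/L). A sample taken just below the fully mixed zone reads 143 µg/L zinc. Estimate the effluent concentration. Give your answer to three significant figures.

2400 µg/L

Mass balance: 9900·6.900 + 596.0·Cₑ = 10500·143.0
→ Cₑ = (10500·143.0 − 9900·6.900) / 596.0 = 2404 µg/L.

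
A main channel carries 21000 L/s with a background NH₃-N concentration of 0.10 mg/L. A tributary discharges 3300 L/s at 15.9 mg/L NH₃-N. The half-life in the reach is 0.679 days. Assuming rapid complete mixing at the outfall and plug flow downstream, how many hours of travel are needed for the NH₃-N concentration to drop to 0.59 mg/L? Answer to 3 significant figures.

Mass balance: C = (21000·0.1000 + 3300·15.90) / 24300 = 54570/24300 = 2.246 mg/L.
Half-life 0.679 d → k = ln 2 / 0.679 = 1.021 d⁻¹.
2.246·exp(−k·t) = 0.59 → t = ln(2.246/0.59)/k = 113100 s = 31.42 h.

31.4 h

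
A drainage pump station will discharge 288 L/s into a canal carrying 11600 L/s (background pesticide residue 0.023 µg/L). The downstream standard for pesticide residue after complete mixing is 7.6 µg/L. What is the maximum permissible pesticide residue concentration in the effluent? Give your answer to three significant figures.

313 µg/L

At the limit, (Qr·Cr + Qe·Cₑ)/(Qr + Qe) = 7.6:
Cₑ = (11890·7.6 − 11600·0.02300) / 288.0 = 312.8 µg/L.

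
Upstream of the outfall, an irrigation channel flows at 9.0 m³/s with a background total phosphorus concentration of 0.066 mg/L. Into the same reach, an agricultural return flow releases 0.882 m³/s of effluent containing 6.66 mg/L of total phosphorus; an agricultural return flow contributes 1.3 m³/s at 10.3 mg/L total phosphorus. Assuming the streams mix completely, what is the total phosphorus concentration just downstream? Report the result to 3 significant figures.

Conservation of mass: C = (9.000·0.06600 + 0.8820·6.660 + 1.300·10.30) / 11.18 = 19.86/11.18 = 1.776 mg/L.

1.78 mg/L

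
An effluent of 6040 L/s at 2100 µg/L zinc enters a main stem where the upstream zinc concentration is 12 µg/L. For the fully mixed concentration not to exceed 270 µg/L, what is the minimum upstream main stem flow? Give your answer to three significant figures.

42800 L/s

Set C_mix = 270: (Q·12.00 + 6040·2100) / (Q + 6040) = 270
→ Q = 6040·(2100 − 270)/(270 − 12.00) = 42840 L/s.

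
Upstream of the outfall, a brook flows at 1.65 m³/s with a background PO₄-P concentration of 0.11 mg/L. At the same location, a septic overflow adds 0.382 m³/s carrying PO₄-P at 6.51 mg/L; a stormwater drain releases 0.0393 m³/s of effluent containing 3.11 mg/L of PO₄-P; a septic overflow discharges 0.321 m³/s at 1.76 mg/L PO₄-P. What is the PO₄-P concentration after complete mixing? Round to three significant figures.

1.40 mg/L

Conservation of mass: C = (1.650·0.1100 + 0.3820·6.510 + 0.03930·3.110 + 0.3210·1.760) / 2.392 = 3.356/2.392 = 1.403 mg/L.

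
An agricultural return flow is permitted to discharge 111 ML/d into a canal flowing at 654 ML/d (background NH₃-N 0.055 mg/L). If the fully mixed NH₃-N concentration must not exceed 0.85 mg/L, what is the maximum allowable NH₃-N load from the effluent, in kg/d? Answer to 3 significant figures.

614 kg/d

Mass balance at the limit: 654.0·0.05500 + 111.0·Cₑ = 765.0·0.85 → Cₑ = 5.534 mg/L.
111.0 ML/d = 1.285 m³/s. Load = 1.285 m³/s × 5.534 g/m³ × 86 400 s/d = 614.3 kg/d.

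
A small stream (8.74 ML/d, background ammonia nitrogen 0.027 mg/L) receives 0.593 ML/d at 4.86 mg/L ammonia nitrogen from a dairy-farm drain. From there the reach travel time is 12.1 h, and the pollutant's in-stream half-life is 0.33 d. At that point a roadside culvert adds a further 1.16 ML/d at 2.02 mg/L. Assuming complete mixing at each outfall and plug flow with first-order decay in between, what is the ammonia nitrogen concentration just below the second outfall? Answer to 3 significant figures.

After mixing, C = (8.740·0.02700 + 0.5930·4.860) / 9.333 = 3.118/9.333 = 0.3341 mg/L; combined flow 9.333 ML/d.
Half-life 0.33 d → k = ln 2 / 0.33 = 2.100 d⁻¹.
Decay over the reach: 0.3341·exp(−kt) = 0.3341·0.3468 = 0.1159 mg/L.
At the second outfall, C = (9.333·0.1159 + 1.160·2.020) / (9.333 + 1.160) = 0.3264 mg/L.

0.326 mg/L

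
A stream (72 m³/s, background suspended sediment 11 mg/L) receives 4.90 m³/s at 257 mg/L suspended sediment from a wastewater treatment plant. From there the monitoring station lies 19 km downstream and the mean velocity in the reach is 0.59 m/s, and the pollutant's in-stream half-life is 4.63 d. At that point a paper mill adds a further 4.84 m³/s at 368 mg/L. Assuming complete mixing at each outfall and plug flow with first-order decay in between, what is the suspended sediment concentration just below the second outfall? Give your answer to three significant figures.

After mixing, C = (72.00·11.00 + 4.900·257.0) / 76.90 = 2051/76.90 = 26.67 mg/L; combined flow 76.90 m³/s.
Travel time t = 19·1000 / 0.59 = 32200 s = 8.945 h.
Half-life 4.63 d → k = ln 2 / 4.63 = 0.1497 d⁻¹.
Applying C = C₀e^(−kt): 26.67 × 0.9457 = 25.23 mg/L.
Second outfall: C = (76.90·25.23 + 4.840·368.0)/81.74 = 45.52 mg/L.

45.5 mg/L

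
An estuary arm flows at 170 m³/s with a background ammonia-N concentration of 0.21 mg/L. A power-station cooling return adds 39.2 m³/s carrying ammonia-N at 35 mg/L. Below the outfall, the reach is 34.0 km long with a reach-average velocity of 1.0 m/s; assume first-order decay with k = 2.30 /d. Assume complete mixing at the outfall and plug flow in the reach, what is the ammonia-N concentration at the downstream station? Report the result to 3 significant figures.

2.72 mg/L

After mixing, C = (170.0·0.2100 + 39.20·35.00) / 209.2 = 1408/209.2 = 6.729 mg/L.
Travel time t = 34.0·1000 / 1.0 = 34000 s = 9.444 h.
First-order decay: C = 6.729·exp(−k·t) = 6.729·0.4045 = 2.722 mg/L.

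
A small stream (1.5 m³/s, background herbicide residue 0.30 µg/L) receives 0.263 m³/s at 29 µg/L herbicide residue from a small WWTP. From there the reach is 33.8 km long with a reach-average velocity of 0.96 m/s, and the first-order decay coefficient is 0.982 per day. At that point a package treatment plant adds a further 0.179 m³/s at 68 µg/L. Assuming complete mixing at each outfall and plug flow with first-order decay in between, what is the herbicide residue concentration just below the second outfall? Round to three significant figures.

Mass balance: C = (1.500·0.3000 + 0.2630·29.00) / 1.763 = 8.077/1.763 = 4.581 µg/L; combined flow 1.763 m³/s.
Travel time t = 33.8·1000 / 0.96 = 35210 s = 9.780 h.
After decay, C = 4.581 × e^(−kt) = 4.581 × 0.6702 = 3.070 µg/L.
At the second outfall, C = (1.763·3.070 + 0.1790·68.00) / (1.763 + 0.1790) = 9.055 µg/L.

9.06 µg/L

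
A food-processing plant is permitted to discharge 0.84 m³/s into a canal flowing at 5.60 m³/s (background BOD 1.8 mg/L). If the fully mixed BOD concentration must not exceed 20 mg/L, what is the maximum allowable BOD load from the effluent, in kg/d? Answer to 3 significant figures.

10300 kg/d

Mass balance at the limit: 5.600·1.800 + 0.8400·Cₑ = 6.440·20 → Cₑ = 141.3 mg/L.
Load = 0.8400 m³/s × 141.3 g/m³ × 86 400 s/d = 10260 kg/d.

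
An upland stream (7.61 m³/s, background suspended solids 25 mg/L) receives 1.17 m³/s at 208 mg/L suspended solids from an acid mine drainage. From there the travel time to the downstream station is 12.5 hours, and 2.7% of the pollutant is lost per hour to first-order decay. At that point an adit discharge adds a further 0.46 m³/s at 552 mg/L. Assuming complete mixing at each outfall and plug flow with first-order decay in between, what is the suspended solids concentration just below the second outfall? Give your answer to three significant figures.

60.8 mg/L

Flow-weighted average: C = (7.610·25.00 + 1.170·208.0) / 8.780 = 433.6/8.780 = 49.39 mg/L; combined flow 8.780 m³/s.
2.7%/h lost → k = −ln(1 − 0.027) = 0.02737 h⁻¹.
First-order decay: C = 49.39·exp(−k·t) = 49.39·0.7102 = 35.08 mg/L.
Second outfall: C = (8.780·35.08 + 0.4600·552.0)/9.240 = 60.81 mg/L.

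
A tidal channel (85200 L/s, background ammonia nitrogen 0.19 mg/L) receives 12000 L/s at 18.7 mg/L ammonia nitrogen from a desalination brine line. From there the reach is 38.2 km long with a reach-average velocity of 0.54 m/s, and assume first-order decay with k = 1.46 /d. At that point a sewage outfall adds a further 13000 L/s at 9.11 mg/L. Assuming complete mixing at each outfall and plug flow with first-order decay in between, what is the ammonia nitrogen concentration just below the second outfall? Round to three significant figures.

1.74 mg/L

After mixing, C = (85200·0.1900 + 12000·18.70) / 97200 = 240600/97200 = 2.475 mg/L; combined flow 97200 L/s.
Travel time t = 38.2·1000 / 0.54 = 70740 s = 19.65 h.
After decay, C = 2.475 × e^(−kt) = 2.475 × 0.3026 = 0.7490 mg/L.
Second outfall: C = (97200·0.7490 + 13000·9.110)/110200 = 1.735 mg/L.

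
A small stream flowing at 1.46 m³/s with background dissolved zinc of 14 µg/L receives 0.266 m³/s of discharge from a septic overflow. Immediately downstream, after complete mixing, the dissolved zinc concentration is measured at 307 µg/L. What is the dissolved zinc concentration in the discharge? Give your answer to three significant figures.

1920 µg/L

Mass balance: 1.460·14.00 + 0.2660·Cₑ = 1.726·307.0
→ Cₑ = (1.726·307.0 − 1.460·14.00) / 0.2660 = 1915 µg/L.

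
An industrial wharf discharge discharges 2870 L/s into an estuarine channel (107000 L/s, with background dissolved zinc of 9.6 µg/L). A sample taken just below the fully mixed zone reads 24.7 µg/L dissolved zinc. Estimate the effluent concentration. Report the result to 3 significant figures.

588 µg/L

Mass balance: 107000·9.600 + 2870·Cₑ = 109900·24.70
→ Cₑ = (109900·24.70 − 107000·9.600) / 2870 = 587.7 µg/L.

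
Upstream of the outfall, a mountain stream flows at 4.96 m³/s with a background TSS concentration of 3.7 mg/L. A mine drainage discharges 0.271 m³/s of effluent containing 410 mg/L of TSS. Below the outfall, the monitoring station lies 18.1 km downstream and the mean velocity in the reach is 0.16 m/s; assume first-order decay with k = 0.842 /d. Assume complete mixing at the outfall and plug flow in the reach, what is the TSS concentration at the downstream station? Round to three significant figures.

After mixing, C = (4.960·3.700 + 0.2710·410.0) / 5.231 = 129.5/5.231 = 24.75 mg/L.
Travel time t = 18.1·1000 / 0.16 = 113100 s = 31.42 h.
Applying C = C₀e^(−kt): 24.75 × 0.3321 = 8.218 mg/L.

8.22 mg/L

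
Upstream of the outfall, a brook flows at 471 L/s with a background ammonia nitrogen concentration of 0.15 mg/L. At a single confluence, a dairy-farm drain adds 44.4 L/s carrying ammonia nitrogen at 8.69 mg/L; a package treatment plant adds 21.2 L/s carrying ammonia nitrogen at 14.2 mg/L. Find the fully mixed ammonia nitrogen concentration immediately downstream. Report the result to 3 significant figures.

Mixed concentration C = ΣQC/ΣQ = (471.0·0.1500 + 44.40·8.690 + 21.20·14.20) / 536.6 = 757.5/536.6 = 1.412 mg/L.

1.41 mg/L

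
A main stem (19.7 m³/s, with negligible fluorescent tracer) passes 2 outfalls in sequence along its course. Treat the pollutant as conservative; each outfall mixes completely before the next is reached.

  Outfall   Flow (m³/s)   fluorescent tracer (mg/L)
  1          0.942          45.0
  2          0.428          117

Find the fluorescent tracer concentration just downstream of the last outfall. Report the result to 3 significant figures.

After outfall 1: Q = 19.70 + 0.9420 = 20.64 m³/s; C = (19.70·0 + 0.9420·45.00)/20.64 = 2.054 mg/L.
After outfall 2: Q = 20.64 + 0.4280 = 21.07 m³/s; C = (20.64·2.054 + 0.4280·117.0)/21.07 = 4.389 mg/L.

4.39 mg/L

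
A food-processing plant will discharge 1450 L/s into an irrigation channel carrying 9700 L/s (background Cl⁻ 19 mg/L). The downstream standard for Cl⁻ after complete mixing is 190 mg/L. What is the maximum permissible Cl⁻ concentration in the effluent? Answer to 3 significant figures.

1330 mg/L

At the limit, (Qr·Cr + Qe·Cₑ)/(Qr + Qe) = 190:
Cₑ = (11150·190 − 9700·19.00) / 1450 = 1334 mg/L.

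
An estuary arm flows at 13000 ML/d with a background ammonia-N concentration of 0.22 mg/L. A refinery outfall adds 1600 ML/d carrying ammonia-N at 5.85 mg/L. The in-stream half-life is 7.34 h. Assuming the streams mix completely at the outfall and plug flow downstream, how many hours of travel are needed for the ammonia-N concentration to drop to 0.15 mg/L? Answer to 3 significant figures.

18.2 h

Mass balance: C = (13000·0.2200 + 1600·5.850) / 14600 = 12220/14600 = 0.8370 mg/L.
Half-life 7.34 h → k = ln 2 / 7.34 = 0.09443 h⁻¹ = 2.266 d⁻¹.
0.8370·exp(−k·t) = 0.15 → t = ln(0.8370/0.15)/k = 65540 s = 18.20 h.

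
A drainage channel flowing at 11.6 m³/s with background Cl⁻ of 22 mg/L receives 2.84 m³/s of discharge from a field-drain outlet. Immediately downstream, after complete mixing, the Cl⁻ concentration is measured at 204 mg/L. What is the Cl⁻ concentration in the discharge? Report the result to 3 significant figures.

947 mg/L

Mass balance: 11.60·22.00 + 2.840·Cₑ = 14.44·204.0
→ Cₑ = (14.44·204.0 − 11.60·22.00) / 2.840 = 947.4 mg/L.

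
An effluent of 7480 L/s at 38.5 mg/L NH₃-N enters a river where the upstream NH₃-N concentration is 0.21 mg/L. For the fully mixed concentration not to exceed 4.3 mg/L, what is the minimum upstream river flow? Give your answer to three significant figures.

Set C_mix = 4.3: (Q·0.2100 + 7480·38.50) / (Q + 7480) = 4.3
→ Q = 7480·(38.50 − 4.3)/(4.3 − 0.2100) = 62550 L/s.

62500 L/s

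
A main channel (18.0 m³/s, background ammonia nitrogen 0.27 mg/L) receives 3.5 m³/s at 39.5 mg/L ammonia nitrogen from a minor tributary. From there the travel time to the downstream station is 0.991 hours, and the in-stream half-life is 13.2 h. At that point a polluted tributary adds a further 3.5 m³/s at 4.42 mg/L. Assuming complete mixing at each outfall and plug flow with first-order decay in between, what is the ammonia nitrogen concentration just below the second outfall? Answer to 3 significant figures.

6.05 mg/L

After mixing, C = (18.00·0.2700 + 3.500·39.50) / 21.50 = 143.1/21.50 = 6.656 mg/L; combined flow 21.50 m³/s.
Half-life 13.2 h → k = ln 2 / 13.2 = 0.05251 h⁻¹ = 1.260 d⁻¹.
First-order decay: C = 6.656·exp(−k·t) = 6.656·0.9493 = 6.319 mg/L.
At the second outfall, C = (21.50·6.319 + 3.500·4.420) / (21.50 + 3.500) = 6.053 mg/L.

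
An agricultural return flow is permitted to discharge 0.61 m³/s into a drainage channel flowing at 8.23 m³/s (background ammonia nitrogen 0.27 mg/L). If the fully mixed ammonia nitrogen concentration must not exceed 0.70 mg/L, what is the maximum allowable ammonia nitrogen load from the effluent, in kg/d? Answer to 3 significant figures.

Mass balance at the limit: 8.230·0.2700 + 0.6100·Cₑ = 8.840·0.70 → Cₑ = 6.501 mg/L.
Load = 0.6100 m³/s × 6.501 g/m³ × 86 400 s/d = 342.7 kg/d.

343 kg/d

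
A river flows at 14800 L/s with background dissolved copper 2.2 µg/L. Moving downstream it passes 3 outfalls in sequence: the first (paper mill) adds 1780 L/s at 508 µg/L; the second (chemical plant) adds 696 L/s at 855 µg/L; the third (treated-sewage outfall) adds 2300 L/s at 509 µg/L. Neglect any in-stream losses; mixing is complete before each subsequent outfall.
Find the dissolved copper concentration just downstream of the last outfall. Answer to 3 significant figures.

138 µg/L

Below outfall 1: Q → 16580 L/s, C = (14800·2.200 + 1780·508.0)/16580 = 56.50 µg/L.
Below outfall 2: Q → 17280 L/s, C = (16580·56.50 + 696.0·855.0)/17280 = 88.67 µg/L.
Below outfall 3: Q → 19580 L/s, C = (17280·88.67 + 2300·509.0)/19580 = 138.1 µg/L.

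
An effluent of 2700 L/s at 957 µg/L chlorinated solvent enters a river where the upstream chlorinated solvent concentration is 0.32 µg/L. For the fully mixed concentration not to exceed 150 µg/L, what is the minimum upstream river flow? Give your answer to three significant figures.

14600 L/s

Set C_mix = 150: (Q·0.3200 + 2700·957.0) / (Q + 2700) = 150
→ Q = 2700·(957.0 − 150)/(150 − 0.3200) = 14560 L/s.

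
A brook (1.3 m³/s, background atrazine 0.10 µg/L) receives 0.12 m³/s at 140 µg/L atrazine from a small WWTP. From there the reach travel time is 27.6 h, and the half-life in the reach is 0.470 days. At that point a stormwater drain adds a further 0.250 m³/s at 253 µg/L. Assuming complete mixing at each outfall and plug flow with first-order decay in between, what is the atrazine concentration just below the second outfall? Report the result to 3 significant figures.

39.7 µg/L

After mixing, C = (1.300·0.1000 + 0.1200·140.0) / 1.420 = 16.93/1.420 = 11.92 µg/L; combined flow 1.420 m³/s.
Half-life 0.470 d → k = ln 2 / 0.470 = 1.475 d⁻¹.
First-order decay: C = 11.92·exp(−k·t) = 11.92·0.1834 = 2.187 µg/L.
Second outfall: C = (1.420·2.187 + 0.2500·253.0)/1.670 = 39.73 µg/L.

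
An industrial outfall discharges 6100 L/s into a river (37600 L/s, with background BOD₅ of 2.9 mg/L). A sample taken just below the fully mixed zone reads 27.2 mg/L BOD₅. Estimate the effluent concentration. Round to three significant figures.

Mass balance: 37600·2.900 + 6100·Cₑ = 43700·27.20
→ Cₑ = (43700·27.20 − 37600·2.900) / 6100 = 177.0 mg/L.

177 mg/L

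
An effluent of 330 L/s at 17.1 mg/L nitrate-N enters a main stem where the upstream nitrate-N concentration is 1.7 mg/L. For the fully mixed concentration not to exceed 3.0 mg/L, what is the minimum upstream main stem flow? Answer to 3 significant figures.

3580 L/s

Set C_mix = 3.0: (Q·1.700 + 330.0·17.10) / (Q + 330.0) = 3.0
→ Q = 330.0·(17.10 − 3.0)/(3.0 − 1.700) = 3579 L/s.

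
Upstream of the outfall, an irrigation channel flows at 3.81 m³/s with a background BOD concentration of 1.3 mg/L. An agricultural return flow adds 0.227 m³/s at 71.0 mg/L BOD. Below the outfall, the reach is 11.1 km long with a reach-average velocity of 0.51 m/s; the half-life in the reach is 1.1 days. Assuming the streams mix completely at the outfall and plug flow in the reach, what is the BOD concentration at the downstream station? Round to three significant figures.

4.45 mg/L

Flow-weighted average: C = (3.810·1.300 + 0.2270·71.00) / 4.037 = 21.07/4.037 = 5.219 mg/L.
Travel time t = 11.1·1000 / 0.51 = 21760 s = 6.046 h.
Half-life 1.1 d → k = ln 2 / 1.1 = 0.6301 d⁻¹.
Applying C = C₀e^(−kt): 5.219 × 0.8532 = 4.453 mg/L.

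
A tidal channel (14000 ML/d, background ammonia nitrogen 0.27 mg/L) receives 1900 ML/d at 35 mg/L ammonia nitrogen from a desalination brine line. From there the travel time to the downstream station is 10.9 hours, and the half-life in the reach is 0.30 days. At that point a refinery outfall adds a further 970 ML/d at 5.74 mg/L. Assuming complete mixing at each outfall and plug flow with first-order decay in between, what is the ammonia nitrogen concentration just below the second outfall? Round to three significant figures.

1.79 mg/L

After mixing, C = (14000·0.2700 + 1900·35.00) / 15900 = 70280/15900 = 4.420 mg/L; combined flow 15900 ML/d.
Half-life 0.30 d → k = ln 2 / 0.30 = 2.310 d⁻¹.
Applying C = C₀e^(−kt): 4.420 × 0.3502 = 1.548 mg/L.
At the second outfall, C = (15900·1.548 + 970.0·5.740) / (15900 + 970.0) = 1.789 mg/L.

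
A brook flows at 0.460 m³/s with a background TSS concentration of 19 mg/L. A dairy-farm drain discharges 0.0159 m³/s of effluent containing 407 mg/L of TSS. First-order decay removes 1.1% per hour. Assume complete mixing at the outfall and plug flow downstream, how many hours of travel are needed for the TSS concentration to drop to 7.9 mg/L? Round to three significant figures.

Conservation of mass: C = (0.4600·19.00 + 0.01590·407.0) / 0.4759 = 15.21/0.4759 = 31.96 mg/L.
1.1%/h lost → k = −ln(1 − 0.011) = 0.01106 h⁻¹.
31.96·exp(−k·t) = 7.9 → t = ln(31.96/7.9)/k = 454900 s = 126.4 h.

126 h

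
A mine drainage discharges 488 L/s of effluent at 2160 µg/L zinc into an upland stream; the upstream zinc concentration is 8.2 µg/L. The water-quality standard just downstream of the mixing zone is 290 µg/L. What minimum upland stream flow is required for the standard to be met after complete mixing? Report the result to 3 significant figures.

3240 L/s

Set C_mix = 290: (Q·8.200 + 488.0·2160) / (Q + 488.0) = 290
→ Q = 488.0·(2160 − 290)/(290 − 8.200) = 3238 L/s.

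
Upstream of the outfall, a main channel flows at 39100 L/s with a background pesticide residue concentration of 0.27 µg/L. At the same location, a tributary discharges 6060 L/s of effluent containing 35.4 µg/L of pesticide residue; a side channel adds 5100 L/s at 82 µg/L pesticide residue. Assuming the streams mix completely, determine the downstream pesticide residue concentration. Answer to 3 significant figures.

12.8 µg/L

Flow-weighted average: C = (39100·0.2700 + 6060·35.40 + 5100·82.00) / 50260 = 643300/50260 = 12.80 µg/L.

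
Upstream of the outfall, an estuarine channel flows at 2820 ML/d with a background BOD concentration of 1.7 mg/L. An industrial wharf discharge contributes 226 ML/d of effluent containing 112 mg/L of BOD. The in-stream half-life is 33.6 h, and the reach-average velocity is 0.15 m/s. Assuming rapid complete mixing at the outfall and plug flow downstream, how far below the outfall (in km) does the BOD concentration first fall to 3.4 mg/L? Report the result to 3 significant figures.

Mixed concentration C = ΣQC/ΣQ = (2820·1.700 + 226.0·112.0) / 3046 = 30110/3046 = 9.884 mg/L.
Half-life 33.6 h → k = ln 2 / 33.6 = 0.02063 h⁻¹ = 0.4951 d⁻¹.
Set 9.884·exp(−k·t) = 3.4 → t = ln(9.884/3.4)/k = 186200 s = 51.73 h.
Distance = v·t = 0.15·186200 = 27930 m = 27.93 km.

27.9 km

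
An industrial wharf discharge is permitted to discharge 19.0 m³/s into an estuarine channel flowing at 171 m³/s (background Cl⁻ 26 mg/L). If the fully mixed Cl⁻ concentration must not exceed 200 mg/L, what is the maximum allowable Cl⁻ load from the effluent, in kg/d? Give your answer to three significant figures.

Mass balance at the limit: 171.0·26.00 + 19.00·Cₑ = 190.0·200 → Cₑ = 1766 mg/L.
Load = 19.00 m³/s × 1766 g/m³ × 86 400 s/d = 2899000 kg/d.

2900000 kg/d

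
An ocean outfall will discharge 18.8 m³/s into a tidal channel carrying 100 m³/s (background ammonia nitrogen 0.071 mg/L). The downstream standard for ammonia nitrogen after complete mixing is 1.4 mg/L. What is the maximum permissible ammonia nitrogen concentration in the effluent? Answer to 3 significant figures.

8.47 mg/L

At the limit, (Qr·Cr + Qe·Cₑ)/(Qr + Qe) = 1.4:
Cₑ = (118.8·1.4 − 100.0·0.07100) / 18.80 = 8.469 mg/L.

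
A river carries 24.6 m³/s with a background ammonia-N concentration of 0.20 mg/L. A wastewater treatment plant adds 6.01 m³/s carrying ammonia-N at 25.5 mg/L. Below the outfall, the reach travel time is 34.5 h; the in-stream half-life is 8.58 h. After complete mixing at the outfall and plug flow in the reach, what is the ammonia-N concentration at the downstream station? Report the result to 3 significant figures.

Conservation of mass: C = (24.60·0.2000 + 6.010·25.50) / 30.61 = 158.2/30.61 = 5.167 mg/L.
Half-life 8.58 h → k = ln 2 / 8.58 = 0.08079 h⁻¹ = 1.939 d⁻¹.
Decay over the reach: 5.167·exp(−kt) = 5.167·0.06160 = 0.3183 mg/L.

0.318 mg/L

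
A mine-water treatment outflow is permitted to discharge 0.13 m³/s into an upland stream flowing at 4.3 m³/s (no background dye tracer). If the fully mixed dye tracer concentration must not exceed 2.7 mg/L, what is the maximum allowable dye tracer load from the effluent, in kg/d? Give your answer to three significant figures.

1030 kg/d

Mass balance at the limit: 4.300·0 + 0.1300·Cₑ = 4.430·2.7 → Cₑ = 92.01 mg/L.
Load = 0.1300 m³/s × 92.01 g/m³ × 86 400 s/d = 1033 kg/d.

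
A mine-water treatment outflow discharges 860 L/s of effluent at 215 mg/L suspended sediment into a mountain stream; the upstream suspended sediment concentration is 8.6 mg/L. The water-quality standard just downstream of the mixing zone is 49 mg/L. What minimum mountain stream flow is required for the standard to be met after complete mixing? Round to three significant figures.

Set C_mix = 49: (Q·8.600 + 860.0·215.0) / (Q + 860.0) = 49
→ Q = 860.0·(215.0 − 49)/(49 − 8.600) = 3534 L/s.

3530 L/s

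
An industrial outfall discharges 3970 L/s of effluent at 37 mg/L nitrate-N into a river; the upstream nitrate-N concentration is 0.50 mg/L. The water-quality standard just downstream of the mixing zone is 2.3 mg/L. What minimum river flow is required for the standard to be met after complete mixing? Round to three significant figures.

76500 L/s

Set C_mix = 2.3: (Q·0.5000 + 3970·37.00) / (Q + 3970) = 2.3
→ Q = 3970·(37.00 − 2.3)/(2.3 − 0.5000) = 76530 L/s.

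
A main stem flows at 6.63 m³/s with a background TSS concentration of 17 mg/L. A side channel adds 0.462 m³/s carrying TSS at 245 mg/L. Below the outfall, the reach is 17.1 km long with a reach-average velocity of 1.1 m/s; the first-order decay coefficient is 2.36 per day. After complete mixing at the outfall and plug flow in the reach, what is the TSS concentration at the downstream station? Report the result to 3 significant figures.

Conservation of mass: C = (6.630·17.00 + 0.4620·245.0) / 7.092 = 225.9/7.092 = 31.85 mg/L.
Travel time t = 17.1·1000 / 1.1 = 15550 s = 4.318 h.
Applying C = C₀e^(−kt): 31.85 × 0.6540 = 20.83 mg/L.

20.8 mg/L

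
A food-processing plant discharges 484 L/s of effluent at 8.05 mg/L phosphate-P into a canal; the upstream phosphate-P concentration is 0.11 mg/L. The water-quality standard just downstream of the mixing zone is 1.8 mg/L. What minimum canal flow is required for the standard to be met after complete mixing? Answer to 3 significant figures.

Set C_mix = 1.8: (Q·0.1100 + 484.0·8.050) / (Q + 484.0) = 1.8
→ Q = 484.0·(8.050 − 1.8)/(1.8 − 0.1100) = 1790 L/s.

1790 L/s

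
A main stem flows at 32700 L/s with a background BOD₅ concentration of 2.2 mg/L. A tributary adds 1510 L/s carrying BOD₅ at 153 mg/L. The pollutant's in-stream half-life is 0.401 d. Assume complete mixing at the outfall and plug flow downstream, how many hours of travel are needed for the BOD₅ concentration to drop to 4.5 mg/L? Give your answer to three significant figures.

Mass balance: C = (32700·2.200 + 1510·153.0) / 34210 = 303000/34210 = 8.856 mg/L.
Half-life 0.401 d → k = ln 2 / 0.401 = 1.729 d⁻¹.
8.856·exp(−k·t) = 4.5 → t = ln(8.856/4.5)/k = 33840 s = 9.400 h.

9.40 h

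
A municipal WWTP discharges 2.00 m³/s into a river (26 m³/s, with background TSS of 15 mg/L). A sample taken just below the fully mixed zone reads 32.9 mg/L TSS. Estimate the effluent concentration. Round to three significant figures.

Mass balance: 26.00·15.00 + 2.000·Cₑ = 28.00·32.90
→ Cₑ = (28.00·32.90 − 26.00·15.00) / 2.000 = 265.6 mg/L.

266 mg/L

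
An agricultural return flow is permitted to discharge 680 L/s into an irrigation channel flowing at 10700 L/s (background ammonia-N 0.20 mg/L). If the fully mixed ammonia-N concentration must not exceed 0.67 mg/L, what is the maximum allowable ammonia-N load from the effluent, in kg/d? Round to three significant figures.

Mass balance at the limit: 10700·0.2000 + 680.0·Cₑ = 11380·0.67 → Cₑ = 8.066 mg/L.
680.0 L/s = 0.6800 m³/s. Load = 0.6800 m³/s × 8.066 g/m³ × 86 400 s/d = 473.9 kg/d.

474 kg/d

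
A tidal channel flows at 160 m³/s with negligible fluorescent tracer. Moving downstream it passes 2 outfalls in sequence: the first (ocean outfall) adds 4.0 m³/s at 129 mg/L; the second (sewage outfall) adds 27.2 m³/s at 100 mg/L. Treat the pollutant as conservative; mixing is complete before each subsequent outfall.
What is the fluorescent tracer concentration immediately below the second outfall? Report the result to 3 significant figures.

Below outfall 1: Q → 164.0 m³/s, C = (160.0·0 + 4.000·129.0)/164.0 = 3.146 mg/L.
Below outfall 2: Q → 191.2 m³/s, C = (164.0·3.146 + 27.20·100.0)/191.2 = 16.92 mg/L.

16.9 mg/L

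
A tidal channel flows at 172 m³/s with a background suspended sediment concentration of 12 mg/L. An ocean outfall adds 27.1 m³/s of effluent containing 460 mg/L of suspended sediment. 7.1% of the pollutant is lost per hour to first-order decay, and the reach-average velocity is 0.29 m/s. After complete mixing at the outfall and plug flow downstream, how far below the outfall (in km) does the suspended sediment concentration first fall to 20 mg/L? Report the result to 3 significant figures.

18.3 km

Mass balance: C = (172.0·12.00 + 27.10·460.0) / 199.1 = 14530/199.1 = 72.98 mg/L.
7.1%/h lost → k = −ln(1 − 0.071) = 0.07365 h⁻¹.
Set 72.98·exp(−k·t) = 20 → t = ln(72.98/20)/k = 63270 s = 17.58 h.
Distance = v·t = 0.29·63270 = 18350 m = 18.35 km.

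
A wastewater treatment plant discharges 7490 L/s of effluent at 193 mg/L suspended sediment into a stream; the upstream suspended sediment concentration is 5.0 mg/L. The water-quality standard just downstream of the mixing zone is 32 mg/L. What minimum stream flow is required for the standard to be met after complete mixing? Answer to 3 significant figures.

Set C_mix = 32: (Q·5.000 + 7490·193.0) / (Q + 7490) = 32
→ Q = 7490·(193.0 − 32)/(32 − 5.000) = 44660 L/s.

44700 L/s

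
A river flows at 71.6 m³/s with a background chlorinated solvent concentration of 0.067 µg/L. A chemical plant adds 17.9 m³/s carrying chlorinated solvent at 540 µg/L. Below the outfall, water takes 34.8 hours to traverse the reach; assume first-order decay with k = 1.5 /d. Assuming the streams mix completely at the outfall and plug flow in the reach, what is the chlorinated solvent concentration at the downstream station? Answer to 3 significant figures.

Mass balance: C = (71.60·0.06700 + 17.90·540.0) / 89.50 = 9671/89.50 = 108.1 µg/L.
After decay, C = 108.1 × e^(−kt) = 108.1 × 0.1136 = 12.28 µg/L.

12.3 µg/L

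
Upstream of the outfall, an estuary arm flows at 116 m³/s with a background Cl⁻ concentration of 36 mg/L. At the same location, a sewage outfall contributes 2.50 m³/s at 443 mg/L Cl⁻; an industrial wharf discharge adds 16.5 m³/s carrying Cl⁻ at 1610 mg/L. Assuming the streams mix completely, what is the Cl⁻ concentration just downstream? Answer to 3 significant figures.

236 mg/L

Conservation of mass: C = (116.0·36.00 + 2.500·443.0 + 16.50·1610) / 135.0 = 31850/135.0 = 235.9 mg/L.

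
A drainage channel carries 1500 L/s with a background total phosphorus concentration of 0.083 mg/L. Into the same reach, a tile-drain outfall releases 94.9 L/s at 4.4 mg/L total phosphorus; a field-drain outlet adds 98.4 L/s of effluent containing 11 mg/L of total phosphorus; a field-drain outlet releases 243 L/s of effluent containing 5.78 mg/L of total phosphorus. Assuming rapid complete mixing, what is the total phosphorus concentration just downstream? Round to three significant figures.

1.56 mg/L

Mixed concentration C = ΣQC/ΣQ = (1500·0.08300 + 94.90·4.400 + 98.40·11.00 + 243.0·5.780) / 1936 = 3029/1936 = 1.564 mg/L.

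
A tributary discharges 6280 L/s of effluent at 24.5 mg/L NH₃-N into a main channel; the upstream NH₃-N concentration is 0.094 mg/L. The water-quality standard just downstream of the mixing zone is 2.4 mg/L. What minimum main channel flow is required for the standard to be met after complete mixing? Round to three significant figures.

Set C_mix = 2.4: (Q·0.09400 + 6280·24.50) / (Q + 6280) = 2.4
→ Q = 6280·(24.50 − 2.4)/(2.4 − 0.09400) = 60190 L/s.

60200 L/s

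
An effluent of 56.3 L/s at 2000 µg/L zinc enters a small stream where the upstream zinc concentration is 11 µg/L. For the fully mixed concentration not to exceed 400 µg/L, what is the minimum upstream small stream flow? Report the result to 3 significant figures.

232 L/s

Set C_mix = 400: (Q·11.00 + 56.30·2000) / (Q + 56.30) = 400
→ Q = 56.30·(2000 − 400)/(400 − 11.00) = 231.6 L/s.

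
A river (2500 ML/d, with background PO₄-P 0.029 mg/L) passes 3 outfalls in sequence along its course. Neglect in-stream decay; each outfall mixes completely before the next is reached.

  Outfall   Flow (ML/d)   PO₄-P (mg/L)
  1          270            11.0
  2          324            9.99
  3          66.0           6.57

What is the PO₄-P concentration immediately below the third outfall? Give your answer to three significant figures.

2.12 mg/L

After outfall 1: Q = 2500 + 270.0 = 2770 ML/d; C = (2500·0.02900 + 270.0·11.00)/2770 = 1.098 mg/L.
After outfall 2: Q = 2770 + 324.0 = 3094 ML/d; C = (2770·1.098 + 324.0·9.990)/3094 = 2.029 mg/L.
After outfall 3: Q = 3094 + 66.00 = 3160 ML/d; C = (3094·2.029 + 66.00·6.570)/3160 = 2.124 mg/L.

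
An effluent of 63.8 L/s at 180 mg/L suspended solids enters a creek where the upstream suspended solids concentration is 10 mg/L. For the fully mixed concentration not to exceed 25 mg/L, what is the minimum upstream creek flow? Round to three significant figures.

659 L/s

Set C_mix = 25: (Q·10.00 + 63.80·180.0) / (Q + 63.80) = 25
→ Q = 63.80·(180.0 − 25)/(25 − 10.00) = 659.3 L/s.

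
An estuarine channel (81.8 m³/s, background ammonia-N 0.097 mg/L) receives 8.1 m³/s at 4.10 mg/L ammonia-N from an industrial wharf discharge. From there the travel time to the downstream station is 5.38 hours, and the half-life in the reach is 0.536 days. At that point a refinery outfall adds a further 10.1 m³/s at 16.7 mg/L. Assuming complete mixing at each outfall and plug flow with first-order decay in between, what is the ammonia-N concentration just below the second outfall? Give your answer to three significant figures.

Flow-weighted average: C = (81.80·0.09700 + 8.100·4.100) / 89.90 = 41.14/89.90 = 0.4577 mg/L; combined flow 89.90 m³/s.
Half-life 0.536 d → k = ln 2 / 0.536 = 1.293 d⁻¹.
Decay over the reach: 0.4577·exp(−kt) = 0.4577·0.7483 = 0.3425 mg/L.
At the second outfall, C = (89.90·0.3425 + 10.10·16.70) / (89.90 + 10.10) = 1.995 mg/L.

1.99 mg/L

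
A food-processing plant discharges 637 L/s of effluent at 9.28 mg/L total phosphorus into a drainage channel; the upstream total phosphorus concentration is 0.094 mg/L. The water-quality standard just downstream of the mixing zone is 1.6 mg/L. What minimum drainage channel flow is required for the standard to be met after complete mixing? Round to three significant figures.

3250 L/s

Set C_mix = 1.6: (Q·0.09400 + 637.0·9.280) / (Q + 637.0) = 1.6
→ Q = 637.0·(9.280 − 1.6)/(1.6 − 0.09400) = 3248 L/s.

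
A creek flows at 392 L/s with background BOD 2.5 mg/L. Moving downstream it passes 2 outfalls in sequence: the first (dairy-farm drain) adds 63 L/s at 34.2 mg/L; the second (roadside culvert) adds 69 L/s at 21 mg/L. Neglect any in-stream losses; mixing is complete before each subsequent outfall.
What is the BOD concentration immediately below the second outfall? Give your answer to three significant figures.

Below outfall 1: Q → 455.0 L/s, C = (392.0·2.500 + 63.00·34.20)/455.0 = 6.889 mg/L.
Below outfall 2: Q → 524.0 L/s, C = (455.0·6.889 + 69.00·21.00)/524.0 = 8.747 mg/L.

8.75 mg/L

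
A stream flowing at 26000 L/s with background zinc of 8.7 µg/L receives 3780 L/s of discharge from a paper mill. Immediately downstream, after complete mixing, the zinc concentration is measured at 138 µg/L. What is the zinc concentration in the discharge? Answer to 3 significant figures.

1030 µg/L

Mass balance: 26000·8.700 + 3780·Cₑ = 29780·138.0
→ Cₑ = (29780·138.0 − 26000·8.700) / 3780 = 1027 µg/L.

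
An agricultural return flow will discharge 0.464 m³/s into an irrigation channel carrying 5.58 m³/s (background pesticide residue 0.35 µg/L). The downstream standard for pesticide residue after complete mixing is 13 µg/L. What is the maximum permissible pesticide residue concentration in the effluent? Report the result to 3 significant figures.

165 µg/L

At the limit, (Qr·Cr + Qe·Cₑ)/(Qr + Qe) = 13:
Cₑ = (6.044·13 − 5.580·0.3500) / 0.4640 = 165.1 µg/L.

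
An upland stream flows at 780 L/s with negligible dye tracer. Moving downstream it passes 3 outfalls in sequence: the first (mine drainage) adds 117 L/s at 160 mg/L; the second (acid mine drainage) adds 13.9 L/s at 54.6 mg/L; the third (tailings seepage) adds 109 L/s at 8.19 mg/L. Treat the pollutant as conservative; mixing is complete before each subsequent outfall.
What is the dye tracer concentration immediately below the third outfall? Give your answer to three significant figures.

20.0 mg/L

After outfall 1: Q = 780.0 + 117.0 = 897.0 L/s; C = (780.0·0 + 117.0·160.0)/897.0 = 20.87 mg/L.
After outfall 2: Q = 897.0 + 13.90 = 910.9 L/s; C = (897.0·20.87 + 13.90·54.60)/910.9 = 21.38 mg/L.
After outfall 3: Q = 910.9 + 109.0 = 1020 L/s; C = (910.9·21.38 + 109.0·8.190)/1020 = 19.97 mg/L.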